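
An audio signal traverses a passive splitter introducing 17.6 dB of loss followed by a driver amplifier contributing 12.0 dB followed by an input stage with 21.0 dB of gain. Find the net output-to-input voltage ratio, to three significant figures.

Net gain = (−17.6) + 12.0 + 21.0 = 15.4 dB.
Voltage ratio = 10^(15.4/20) = 5.89.

5.89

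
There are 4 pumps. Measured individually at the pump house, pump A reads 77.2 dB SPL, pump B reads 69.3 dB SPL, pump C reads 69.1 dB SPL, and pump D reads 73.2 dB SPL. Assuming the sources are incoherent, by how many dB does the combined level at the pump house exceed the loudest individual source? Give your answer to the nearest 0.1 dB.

2.3 dB

Add the sources as powers (linear), then convert back to dB:
L_total = 10·log₁₀(10^(77.2/10) + 10^(69.3/10) + 10^(69.1/10) + 10^(73.2/10)) = 79.54 dB SPL.
Excess over the loudest (77.2 dB): 79.54 − 77.2 = 2.3 dB.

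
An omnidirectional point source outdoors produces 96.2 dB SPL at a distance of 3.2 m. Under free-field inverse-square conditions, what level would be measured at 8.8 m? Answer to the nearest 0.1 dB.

87.4 dB SPL

Free-field point source: level drops by 20·log₁₀ of the distance ratio.
ΔL = −20·log₁₀(8.8/3.2) = -8.79 dB, so L₂ = 96.2 + (-8.79) = 87.4 dB SPL.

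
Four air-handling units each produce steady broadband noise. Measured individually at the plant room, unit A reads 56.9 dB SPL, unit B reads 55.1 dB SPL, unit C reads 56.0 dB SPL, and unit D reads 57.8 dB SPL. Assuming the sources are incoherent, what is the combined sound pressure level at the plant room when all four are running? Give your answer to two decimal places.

62.59 dB SPL

Add the sources as powers (linear), then convert back to dB:
L_total = 10·log₁₀(10^(56.9/10) + 10^(55.1/10) + 10^(56.0/10) + 10^(57.8/10)) = 10·log₁₀(1814000) = 62.59 dB SPL.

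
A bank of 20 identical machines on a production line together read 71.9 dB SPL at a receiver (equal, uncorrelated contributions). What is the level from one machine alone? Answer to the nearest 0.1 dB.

58.9 dB SPL

20 equal incoherent sources add 10·log₁₀(20) = 13.01 dB over one source.
L_one = 71.9 − 13.01 = 58.9 dB SPL.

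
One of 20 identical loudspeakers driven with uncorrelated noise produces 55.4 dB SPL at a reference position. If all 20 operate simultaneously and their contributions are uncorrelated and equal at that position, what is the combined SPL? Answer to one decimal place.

20 equal incoherent sources raise the level by 10·log₁₀(20) = 13.01 dB.
L_total = 55.4 + 13.01 = 68.4 dB SPL.

68.4 dB SPL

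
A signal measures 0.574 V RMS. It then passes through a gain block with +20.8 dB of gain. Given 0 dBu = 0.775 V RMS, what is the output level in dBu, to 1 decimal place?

Input level: 20·log₁₀(0.574/0.775) = -2.61 dBu.
Output: -2.61 + 20.8 = +18.2 dBu.

+18.2 dBu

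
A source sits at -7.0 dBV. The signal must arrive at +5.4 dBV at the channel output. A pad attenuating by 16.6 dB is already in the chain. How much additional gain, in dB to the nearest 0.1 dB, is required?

29.0 dB

The required make-up gain is the shortfall in the dB sum.
G = +5.4 − (-7.0) + 16.6 = 29.0 dB.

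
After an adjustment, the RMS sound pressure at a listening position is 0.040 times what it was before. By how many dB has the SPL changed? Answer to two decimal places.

-27.96 dB

SPL change from a pressure ratio uses the 20·log₁₀ form:
20·log₁₀(0.040) = -27.96 dB.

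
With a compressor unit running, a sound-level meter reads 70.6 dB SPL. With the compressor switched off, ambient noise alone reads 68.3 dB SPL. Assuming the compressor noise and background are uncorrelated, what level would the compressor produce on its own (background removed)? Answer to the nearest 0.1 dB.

Remove the background by subtracting linear intensities:
L_src = 10·log₁₀(10^(70.6/10) − 10^(68.3/10)) = 10·log₁₀(4721000) = 66.7 dB SPL.

66.7 dB SPL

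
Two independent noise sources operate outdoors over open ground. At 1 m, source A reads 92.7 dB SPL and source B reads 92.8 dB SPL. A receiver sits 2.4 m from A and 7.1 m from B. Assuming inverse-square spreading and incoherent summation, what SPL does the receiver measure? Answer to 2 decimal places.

85.58 dB SPL

At the listener: L_A = 92.7 − 20·log₁₀(2.4) = 85.096 dB; L_B = 92.8 − 20·log₁₀(7.1) = 75.775 dB.
Combined: 10·log₁₀(10^(85.096/10)+10^(75.775/10)) = 85.58 dB SPL.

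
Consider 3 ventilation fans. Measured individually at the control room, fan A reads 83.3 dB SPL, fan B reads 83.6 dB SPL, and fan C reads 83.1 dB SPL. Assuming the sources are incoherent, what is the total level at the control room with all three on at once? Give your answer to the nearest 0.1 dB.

Incoherent sources sum as intensities:
L_total = 10·log₁₀(10^(83.3/10) + 10^(83.6/10) + 10^(83.1/10)) = 10·log₁₀(647100000) = 88.1 dB SPL.

88.1 dB SPL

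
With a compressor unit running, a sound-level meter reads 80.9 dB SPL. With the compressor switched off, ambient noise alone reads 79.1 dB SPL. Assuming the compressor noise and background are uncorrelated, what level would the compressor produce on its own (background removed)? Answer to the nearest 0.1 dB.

76.2 dB SPL

Remove the background by subtracting linear intensities:
L_src = 10·log₁₀(10^(80.9/10) − 10^(79.1/10)) = 10·log₁₀(41740000) = 76.2 dB SPL.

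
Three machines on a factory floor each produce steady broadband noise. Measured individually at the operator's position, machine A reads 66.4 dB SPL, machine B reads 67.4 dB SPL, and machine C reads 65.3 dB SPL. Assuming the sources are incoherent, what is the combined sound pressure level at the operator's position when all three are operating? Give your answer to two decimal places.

71.22 dB SPL

Incoherent sources sum as intensities:
L_total = 10·log₁₀(10^(66.4/10) + 10^(67.4/10) + 10^(65.3/10)) = 10·log₁₀(13250000) = 71.22 dB SPL.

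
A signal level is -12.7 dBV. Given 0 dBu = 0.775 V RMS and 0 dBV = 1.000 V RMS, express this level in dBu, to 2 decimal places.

The offset between the scales is 20·log₁₀(0.775/1.000) = −2.214 dB.
So dBu = -12.7 + 2.214 = -10.49 dBu.

-10.49 dBu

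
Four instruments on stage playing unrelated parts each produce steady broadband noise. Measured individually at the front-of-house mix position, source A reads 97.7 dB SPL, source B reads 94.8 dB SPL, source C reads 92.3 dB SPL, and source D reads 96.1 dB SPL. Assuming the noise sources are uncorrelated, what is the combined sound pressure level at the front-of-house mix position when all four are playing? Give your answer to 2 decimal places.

Incoherent sources sum as intensities:
L_total = 10·log₁₀(10^(97.7/10) + 10^(94.8/10) + 10^(92.3/10) + 10^(96.1/10)) = 10·log₁₀(14680000000) = 101.67 dB SPL.

101.67 dB SPL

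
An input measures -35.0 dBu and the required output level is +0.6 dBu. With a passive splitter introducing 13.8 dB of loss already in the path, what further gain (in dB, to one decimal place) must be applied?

49.4 dB

The required make-up gain is the shortfall in the dB sum.
G = +0.6 − (-35.0) + 13.8 = 49.4 dB.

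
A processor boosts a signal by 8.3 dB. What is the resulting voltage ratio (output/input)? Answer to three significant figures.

2.60

Voltage ratio = 10^(dB/20).
10^(8.3/20) = 10^(0.4150) = 2.60.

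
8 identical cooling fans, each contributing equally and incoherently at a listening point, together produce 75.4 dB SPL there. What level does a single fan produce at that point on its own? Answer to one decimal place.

66.4 dB SPL

8 equal incoherent sources add 10·log₁₀(8) = 9.03 dB over one source.
L_one = 75.4 − 9.03 = 66.4 dB SPL.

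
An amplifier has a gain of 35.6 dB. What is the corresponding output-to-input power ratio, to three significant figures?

3630

Power ratio = 10^(dB/10).
10^(35.6/10) = 10^(3.560) = 3630.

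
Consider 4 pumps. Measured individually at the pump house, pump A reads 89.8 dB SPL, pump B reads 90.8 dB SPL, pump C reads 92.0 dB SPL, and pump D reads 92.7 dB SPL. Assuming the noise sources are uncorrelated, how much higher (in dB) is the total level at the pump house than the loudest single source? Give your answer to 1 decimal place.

Uncorrelated sources add in intensity (power), not in dB.
L_total = 10·log₁₀(10^(89.8/10) + 10^(90.8/10) + 10^(92.0/10) + 10^(92.7/10)) = 97.49 dB SPL.
Excess over the loudest (92.7 dB): 97.49 − 92.7 = 4.8 dB.

4.8 dB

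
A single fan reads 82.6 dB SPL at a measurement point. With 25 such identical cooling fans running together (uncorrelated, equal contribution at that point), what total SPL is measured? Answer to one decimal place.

96.6 dB SPL

25 equal incoherent sources raise the level by 10·log₁₀(25) = 13.98 dB.
L_total = 82.6 + 13.98 = 96.6 dB SPL.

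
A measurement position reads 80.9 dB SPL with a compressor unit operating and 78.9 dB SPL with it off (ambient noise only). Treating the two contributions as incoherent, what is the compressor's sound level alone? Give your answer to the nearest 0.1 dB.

Background correction is a power subtraction:
L_src = 10·log₁₀(10^(80.9/10) − 10^(78.9/10)) = 10·log₁₀(45400000) = 76.6 dB SPL.

76.6 dB SPL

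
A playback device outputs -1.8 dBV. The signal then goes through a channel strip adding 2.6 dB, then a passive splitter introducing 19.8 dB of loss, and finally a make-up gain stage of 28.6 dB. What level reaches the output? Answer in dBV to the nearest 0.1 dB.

Gain stages sum in dB:
-1.8 + 2.6 − 19.8 + 28.6 = +9.6 dBV.

+9.6 dBV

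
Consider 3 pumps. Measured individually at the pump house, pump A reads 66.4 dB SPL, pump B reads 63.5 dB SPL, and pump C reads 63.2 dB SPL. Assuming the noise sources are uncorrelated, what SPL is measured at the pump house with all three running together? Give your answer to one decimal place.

Incoherent sources sum as intensities:
L_total = 10·log₁₀(10^(66.4/10) + 10^(63.5/10) + 10^(63.2/10)) = 10·log₁₀(8693000) = 69.4 dB SPL.

69.4 dB SPL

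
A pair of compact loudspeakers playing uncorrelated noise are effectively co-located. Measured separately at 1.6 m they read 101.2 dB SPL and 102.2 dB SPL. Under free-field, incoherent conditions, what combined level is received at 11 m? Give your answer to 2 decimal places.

87.99 dB SPL

Combined at 1.6 m: 10·log₁₀(10^(101.2/10)+10^(102.2/10)) = 104.739 dB SPL.
Then apply −20·log₁₀(11/1.6) = -16.745 dB → 87.99 dB SPL.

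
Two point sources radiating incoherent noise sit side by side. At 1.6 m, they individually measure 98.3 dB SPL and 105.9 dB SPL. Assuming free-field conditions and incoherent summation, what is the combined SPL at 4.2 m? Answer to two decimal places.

98.21 dB SPL

Combined at 1.6 m: 10·log₁₀(10^(98.3/10)+10^(105.9/10)) = 106.596 dB SPL.
Then apply −20·log₁₀(4.2/1.6) = -8.383 dB → 98.21 dB SPL.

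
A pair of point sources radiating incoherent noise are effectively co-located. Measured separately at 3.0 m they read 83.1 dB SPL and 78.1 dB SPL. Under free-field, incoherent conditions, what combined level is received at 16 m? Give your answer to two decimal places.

Combined at 3.0 m: 10·log₁₀(10^(83.1/10)+10^(78.1/10)) = 84.293 dB SPL.
Then apply −20·log₁₀(16/3.0) = -14.540 dB → 69.75 dB SPL.

69.75 dB SPL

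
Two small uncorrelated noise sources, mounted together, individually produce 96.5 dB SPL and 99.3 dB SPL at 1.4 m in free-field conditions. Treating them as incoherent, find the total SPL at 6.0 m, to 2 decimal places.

88.49 dB SPL

Combined at 1.4 m: 10·log₁₀(10^(96.5/10)+10^(99.3/10)) = 101.132 dB SPL.
Then apply −20·log₁₀(6.0/1.4) = -12.640 dB → 88.49 dB SPL.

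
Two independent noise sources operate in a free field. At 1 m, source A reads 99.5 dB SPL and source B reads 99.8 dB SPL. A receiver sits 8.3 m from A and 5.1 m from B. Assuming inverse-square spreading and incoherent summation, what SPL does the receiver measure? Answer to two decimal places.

At the listener: L_A = 99.5 − 20·log₁₀(8.3) = 81.118 dB; L_B = 99.8 − 20·log₁₀(5.1) = 85.649 dB.
Combined: 10·log₁₀(10^(81.118/10)+10^(85.649/10)) = 86.96 dB SPL.

86.96 dB SPL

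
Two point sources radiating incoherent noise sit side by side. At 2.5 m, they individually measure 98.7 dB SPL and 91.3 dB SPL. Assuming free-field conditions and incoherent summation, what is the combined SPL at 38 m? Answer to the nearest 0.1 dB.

Combined at 2.5 m: 10·log₁₀(10^(98.7/10)+10^(91.3/10)) = 99.43 dB SPL.
Then apply −20·log₁₀(38/2.5) = -23.64 dB → 75.8 dB SPL.

75.8 dB SPL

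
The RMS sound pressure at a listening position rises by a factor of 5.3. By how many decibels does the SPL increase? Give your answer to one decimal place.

Sound pressure is an amplitude quantity: ΔL = 20·log₁₀(p₂/p₁).
20·log₁₀(5.3) = 14.5 dB.

14.5 dB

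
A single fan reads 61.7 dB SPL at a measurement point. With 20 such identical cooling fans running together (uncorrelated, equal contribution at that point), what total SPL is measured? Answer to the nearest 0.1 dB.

74.7 dB SPL

20 equal incoherent sources raise the level by 10·log₁₀(20) = 13.01 dB.
L_total = 61.7 + 13.01 = 74.7 dB SPL.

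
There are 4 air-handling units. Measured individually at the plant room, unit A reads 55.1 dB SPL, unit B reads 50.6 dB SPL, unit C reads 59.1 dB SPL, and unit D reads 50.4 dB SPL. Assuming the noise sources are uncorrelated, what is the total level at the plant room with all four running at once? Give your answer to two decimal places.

Uncorrelated sources add in intensity (power), not in dB.
L_total = 10·log₁₀(10^(55.1/10) + 10^(50.6/10) + 10^(59.1/10) + 10^(50.4/10)) = 10·log₁₀(1361000) = 61.34 dB SPL.

61.34 dB SPL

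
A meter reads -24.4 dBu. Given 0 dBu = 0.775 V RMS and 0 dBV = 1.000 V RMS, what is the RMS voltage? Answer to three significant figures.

0.0467 V

V = 0.775 V × 10^(-24.4/20).
= 0.775 × 0.06026 = 0.0467 V.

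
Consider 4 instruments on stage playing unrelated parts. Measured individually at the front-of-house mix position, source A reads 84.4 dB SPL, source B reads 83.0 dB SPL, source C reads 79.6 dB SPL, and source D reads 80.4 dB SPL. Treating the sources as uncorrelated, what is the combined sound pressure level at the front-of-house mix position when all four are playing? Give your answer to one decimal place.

Uncorrelated sources add in intensity (power), not in dB.
L_total = 10·log₁₀(10^(84.4/10) + 10^(83.0/10) + 10^(79.6/10) + 10^(80.4/10)) = 10·log₁₀(675800000) = 88.3 dB SPL.

88.3 dB SPL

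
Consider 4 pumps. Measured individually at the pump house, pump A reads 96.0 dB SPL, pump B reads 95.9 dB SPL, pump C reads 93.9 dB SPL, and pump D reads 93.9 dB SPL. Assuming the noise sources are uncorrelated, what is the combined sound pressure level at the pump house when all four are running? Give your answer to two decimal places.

Incoherent sources sum as intensities:
L_total = 10·log₁₀(10^(96.0/10) + 10^(95.9/10) + 10^(93.9/10) + 10^(93.9/10)) = 10·log₁₀(12781000000) = 101.07 dB SPL.

101.07 dB SPL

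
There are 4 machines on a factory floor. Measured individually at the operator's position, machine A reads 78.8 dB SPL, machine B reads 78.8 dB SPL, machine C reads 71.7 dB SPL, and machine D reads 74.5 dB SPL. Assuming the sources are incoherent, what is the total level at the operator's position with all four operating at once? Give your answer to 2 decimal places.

82.89 dB SPL

Uncorrelated sources add in intensity (power), not in dB.
L_total = 10·log₁₀(10^(78.8/10) + 10^(78.8/10) + 10^(71.7/10) + 10^(74.5/10)) = 10·log₁₀(194700000) = 82.89 dB SPL.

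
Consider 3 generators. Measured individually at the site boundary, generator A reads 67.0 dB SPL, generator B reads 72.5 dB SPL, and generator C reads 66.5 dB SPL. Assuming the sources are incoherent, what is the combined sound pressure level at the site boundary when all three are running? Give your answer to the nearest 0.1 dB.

Add the sources as powers (linear), then convert back to dB:
L_total = 10·log₁₀(10^(67.0/10) + 10^(72.5/10) + 10^(66.5/10)) = 10·log₁₀(27260000) = 74.4 dB SPL.

74.4 dB SPL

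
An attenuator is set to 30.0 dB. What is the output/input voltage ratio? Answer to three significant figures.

0.0316

Voltage ratio = 10^(dB/20).
10^(-30.0/20) = 10^(-1.500) = 0.0316.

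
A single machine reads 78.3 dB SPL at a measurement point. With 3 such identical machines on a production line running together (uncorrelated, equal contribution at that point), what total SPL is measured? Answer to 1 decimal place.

83.1 dB SPL

3 equal incoherent sources raise the level by 10·log₁₀(3) = 4.77 dB.
L_total = 78.3 + 4.77 = 83.1 dB SPL.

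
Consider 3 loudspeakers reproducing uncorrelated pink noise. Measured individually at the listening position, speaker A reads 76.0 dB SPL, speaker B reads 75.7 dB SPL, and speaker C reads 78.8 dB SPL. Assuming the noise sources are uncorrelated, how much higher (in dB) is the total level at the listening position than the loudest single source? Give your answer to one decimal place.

Incoherent sources sum as intensities:
L_total = 10·log₁₀(10^(76.0/10) + 10^(75.7/10) + 10^(78.8/10)) = 81.84 dB SPL.
Excess over the loudest (78.8 dB): 81.84 − 78.8 = 3.0 dB.

3.0 dB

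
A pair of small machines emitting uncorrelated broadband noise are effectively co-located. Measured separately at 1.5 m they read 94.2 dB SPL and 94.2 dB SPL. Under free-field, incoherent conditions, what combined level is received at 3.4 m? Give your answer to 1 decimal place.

90.1 dB SPL

Combined at 1.5 m: 10·log₁₀(10^(94.2/10)+10^(94.2/10)) = 97.21 dB SPL.
Then apply −20·log₁₀(3.4/1.5) = -7.11 dB → 90.1 dB SPL.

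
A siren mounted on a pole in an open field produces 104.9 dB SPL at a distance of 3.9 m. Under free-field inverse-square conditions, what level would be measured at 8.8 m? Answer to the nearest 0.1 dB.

97.8 dB SPL

Inverse-square spreading gives ΔL = −20·log₁₀(d₂/d₁).
ΔL = −20·log₁₀(8.8/3.9) = -7.07 dB, so L₂ = 104.9 + (-7.07) = 97.8 dB SPL.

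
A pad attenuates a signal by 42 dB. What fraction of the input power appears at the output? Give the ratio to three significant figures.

Power ratio = 10^(dB/10).
10^(-42/10) = 10^(-4.200) = 0.0000631.

0.0000631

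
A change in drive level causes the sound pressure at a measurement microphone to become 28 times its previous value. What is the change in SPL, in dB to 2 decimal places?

28.94 dB

SPL change from a pressure ratio uses the 20·log₁₀ form:
20·log₁₀(28) = 28.94 dB.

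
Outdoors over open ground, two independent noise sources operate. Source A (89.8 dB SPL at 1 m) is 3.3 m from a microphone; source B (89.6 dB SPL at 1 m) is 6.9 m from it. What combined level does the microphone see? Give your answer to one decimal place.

At the listener: L_A = 89.8 − 20·log₁₀(3.3) = 79.43 dB; L_B = 89.6 − 20·log₁₀(6.9) = 72.82 dB.
Combined: 10·log₁₀(10^(79.43/10)+10^(72.82/10)) = 80.3 dB SPL.

80.3 dB SPL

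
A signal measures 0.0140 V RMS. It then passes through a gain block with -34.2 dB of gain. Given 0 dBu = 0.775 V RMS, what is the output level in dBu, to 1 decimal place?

-69.1 dBu

Input level: 20·log₁₀(0.0140/0.775) = -34.86 dBu.
Output: -34.86 − 34.2 = -69.1 dBu.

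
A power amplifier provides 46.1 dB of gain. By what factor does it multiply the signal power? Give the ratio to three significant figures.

Power ratio = 10^(dB/10).
10^(46.1/10) = 10^(4.610) = 40700.

40700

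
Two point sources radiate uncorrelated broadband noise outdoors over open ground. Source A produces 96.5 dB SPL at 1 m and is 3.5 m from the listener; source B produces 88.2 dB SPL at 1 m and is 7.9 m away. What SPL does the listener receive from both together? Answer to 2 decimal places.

At the listener: L_A = 96.5 − 20·log₁₀(3.5) = 85.619 dB; L_B = 88.2 − 20·log₁₀(7.9) = 70.247 dB.
Combined: 10·log₁₀(10^(85.619/10)+10^(70.247/10)) = 85.74 dB SPL.

85.74 dB SPL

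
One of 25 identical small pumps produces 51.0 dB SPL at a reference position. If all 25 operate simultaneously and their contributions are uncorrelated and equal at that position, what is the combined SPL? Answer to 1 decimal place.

65.0 dB SPL

25 equal incoherent sources raise the level by 10·log₁₀(25) = 13.98 dB.
L_total = 51.0 + 13.98 = 65.0 dB SPL.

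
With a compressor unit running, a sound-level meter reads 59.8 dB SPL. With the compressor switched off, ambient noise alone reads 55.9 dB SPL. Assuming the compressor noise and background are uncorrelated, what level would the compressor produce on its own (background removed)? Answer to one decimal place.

Remove the background by subtracting linear intensities:
L_src = 10·log₁₀(10^(59.8/10) − 10^(55.9/10)) = 10·log₁₀(565900) = 57.5 dB SPL.

57.5 dB SPL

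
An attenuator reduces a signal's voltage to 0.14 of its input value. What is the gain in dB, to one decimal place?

Voltage ratio → dB uses the 20·log₁₀ form:
20·log₁₀(0.14) = -17.1 dB.

-17.1 dB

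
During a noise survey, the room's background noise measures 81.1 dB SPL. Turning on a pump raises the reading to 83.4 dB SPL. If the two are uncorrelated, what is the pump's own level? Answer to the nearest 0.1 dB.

Remove the background by subtracting linear intensities:
L_src = 10·log₁₀(10^(83.4/10) − 10^(81.1/10)) = 10·log₁₀(89950000) = 79.5 dB SPL.

79.5 dB SPL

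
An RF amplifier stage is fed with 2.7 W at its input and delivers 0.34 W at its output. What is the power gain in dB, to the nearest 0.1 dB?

For a power ratio, dB = 10·log₁₀(P₂/P₁).
10·log₁₀(0.34/2.7) = 10·log₁₀(0.1259) = -9.0 dB.

-9.0 dB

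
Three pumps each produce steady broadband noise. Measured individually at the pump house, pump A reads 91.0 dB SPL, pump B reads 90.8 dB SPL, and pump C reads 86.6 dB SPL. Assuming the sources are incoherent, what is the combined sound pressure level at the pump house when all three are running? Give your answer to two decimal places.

Add the sources as powers (linear), then convert back to dB:
L_total = 10·log₁₀(10^(91.0/10) + 10^(90.8/10) + 10^(86.6/10)) = 10·log₁₀(2918000000) = 94.65 dB SPL.

94.65 dB SPL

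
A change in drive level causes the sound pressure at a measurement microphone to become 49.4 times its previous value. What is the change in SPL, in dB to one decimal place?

33.9 dB

SPL change from a pressure ratio uses the 20·log₁₀ form:
20·log₁₀(49.4) = 33.9 dB.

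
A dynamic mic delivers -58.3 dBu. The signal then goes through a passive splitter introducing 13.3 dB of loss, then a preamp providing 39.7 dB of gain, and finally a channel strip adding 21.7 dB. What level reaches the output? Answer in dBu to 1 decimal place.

Cascaded gains and losses add directly in dB.
-58.3 − 13.3 + 39.7 + 21.7 = -10.2 dBu.

-10.2 dBu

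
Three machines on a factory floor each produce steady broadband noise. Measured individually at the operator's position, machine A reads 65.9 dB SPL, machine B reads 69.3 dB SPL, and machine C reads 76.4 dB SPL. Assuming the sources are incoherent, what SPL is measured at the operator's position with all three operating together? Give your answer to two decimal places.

77.49 dB SPL

Add the sources as powers (linear), then convert back to dB:
L_total = 10·log₁₀(10^(65.9/10) + 10^(69.3/10) + 10^(76.4/10)) = 10·log₁₀(56050000) = 77.49 dB SPL.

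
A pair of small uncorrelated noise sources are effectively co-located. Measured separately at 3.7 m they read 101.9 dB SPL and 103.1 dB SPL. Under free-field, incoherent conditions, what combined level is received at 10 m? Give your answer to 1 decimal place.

96.9 dB SPL

Combined at 3.7 m: 10·log₁₀(10^(101.9/10)+10^(103.1/10)) = 105.55 dB SPL.
Then apply −20·log₁₀(10/3.7) = -8.64 dB → 96.9 dB SPL.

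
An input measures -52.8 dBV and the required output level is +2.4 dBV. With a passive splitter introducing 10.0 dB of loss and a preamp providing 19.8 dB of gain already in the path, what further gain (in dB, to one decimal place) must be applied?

The required make-up gain is the shortfall in the dB sum.
G = +2.4 − (-52.8) + 10.0 − 19.8 = 45.4 dB.

45.4 dB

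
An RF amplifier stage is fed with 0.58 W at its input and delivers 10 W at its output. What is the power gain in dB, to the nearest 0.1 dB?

Power is a power quantity, so gain = 10·log₁₀(P_out/P_in).
10·log₁₀(10/0.58) = 10·log₁₀(17.24) = 12.4 dB.

12.4 dB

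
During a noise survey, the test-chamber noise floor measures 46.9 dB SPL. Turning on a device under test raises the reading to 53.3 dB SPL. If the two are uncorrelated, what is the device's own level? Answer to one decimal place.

52.2 dB SPL

Remove the background by subtracting linear intensities:
L_src = 10·log₁₀(10^(53.3/10) − 10^(46.9/10)) = 10·log₁₀(164800) = 52.2 dB SPL.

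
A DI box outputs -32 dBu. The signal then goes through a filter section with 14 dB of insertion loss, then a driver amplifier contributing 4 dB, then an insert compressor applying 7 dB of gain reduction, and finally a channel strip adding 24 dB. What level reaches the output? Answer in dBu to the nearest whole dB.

-25 dBu

Cascaded gains and losses add directly in dB.
-32 − 14 + 4 − 7 + 24 = -25 dBu.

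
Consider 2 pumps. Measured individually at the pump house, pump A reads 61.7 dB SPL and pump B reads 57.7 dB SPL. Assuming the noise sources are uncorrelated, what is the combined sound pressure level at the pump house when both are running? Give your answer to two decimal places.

63.16 dB SPL

Add the sources as powers (linear), then convert back to dB:
L_total = 10·log₁₀(10^(61.7/10) + 10^(57.7/10)) = 10·log₁₀(2068000) = 63.16 dB SPL.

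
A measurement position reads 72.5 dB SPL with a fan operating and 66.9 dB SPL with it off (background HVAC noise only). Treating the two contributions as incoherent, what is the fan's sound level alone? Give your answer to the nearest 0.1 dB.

Remove the background by subtracting linear intensities:
L_src = 10·log₁₀(10^(72.5/10) − 10^(66.9/10)) = 10·log₁₀(12890000) = 71.1 dB SPL.

71.1 dB SPL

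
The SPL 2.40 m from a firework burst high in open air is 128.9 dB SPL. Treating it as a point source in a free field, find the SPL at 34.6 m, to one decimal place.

105.7 dB SPL

Free-field point source: level drops by 20·log₁₀ of the distance ratio.
ΔL = −20·log₁₀(34.6/2.40) = -23.18 dB, so L₂ = 128.9 + (-23.18) = 105.7 dB SPL.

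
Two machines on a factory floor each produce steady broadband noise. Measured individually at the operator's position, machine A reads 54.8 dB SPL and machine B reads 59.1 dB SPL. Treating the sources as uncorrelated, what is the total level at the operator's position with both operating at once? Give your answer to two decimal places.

60.47 dB SPL

Add the sources as powers (linear), then convert back to dB:
L_total = 10·log₁₀(10^(54.8/10) + 10^(59.1/10)) = 10·log₁₀(1115000) = 60.47 dB SPL.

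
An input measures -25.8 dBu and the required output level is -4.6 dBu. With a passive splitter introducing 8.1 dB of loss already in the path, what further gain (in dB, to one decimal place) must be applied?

The required make-up gain is the shortfall in the dB sum.
G = -4.6 − (-25.8) + 8.1 = 29.3 dB.

29.3 dB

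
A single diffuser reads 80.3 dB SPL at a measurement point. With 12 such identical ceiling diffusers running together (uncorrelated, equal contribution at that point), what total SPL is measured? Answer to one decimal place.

12 equal incoherent sources raise the level by 10·log₁₀(12) = 10.79 dB.
L_total = 80.3 + 10.79 = 91.1 dB SPL.

91.1 dB SPL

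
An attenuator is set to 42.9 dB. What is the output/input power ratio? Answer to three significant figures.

Power ratio = 10^(dB/10).
10^(-42.9/10) = 10^(-4.290) = 0.0000513.

0.0000513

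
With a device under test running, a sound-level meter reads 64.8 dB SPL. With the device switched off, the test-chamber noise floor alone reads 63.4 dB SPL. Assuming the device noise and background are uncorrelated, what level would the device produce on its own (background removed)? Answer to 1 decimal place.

59.2 dB SPL

Background correction is a power subtraction:
L_src = 10·log₁₀(10^(64.8/10) − 10^(63.4/10)) = 10·log₁₀(832200) = 59.2 dB SPL.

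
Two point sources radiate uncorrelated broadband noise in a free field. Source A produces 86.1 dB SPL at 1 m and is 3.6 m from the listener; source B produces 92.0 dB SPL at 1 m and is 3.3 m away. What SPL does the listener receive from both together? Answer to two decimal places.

At the listener: L_A = 86.1 − 20·log₁₀(3.6) = 74.974 dB; L_B = 92.0 − 20·log₁₀(3.3) = 81.630 dB.
Combined: 10·log₁₀(10^(74.974/10)+10^(81.630/10)) = 82.48 dB SPL.

82.48 dB SPL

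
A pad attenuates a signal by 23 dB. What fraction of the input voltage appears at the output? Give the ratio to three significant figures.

0.0708

Voltage ratio = 10^(dB/20).
10^(-23/20) = 10^(-1.150) = 0.0708.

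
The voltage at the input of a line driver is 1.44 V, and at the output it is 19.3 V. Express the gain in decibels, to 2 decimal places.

Voltage ratio → dB uses the 20·log₁₀ form:
20·log₁₀(19.3/1.44) = 20·log₁₀(13.40) = 22.54 dB.

22.54 dB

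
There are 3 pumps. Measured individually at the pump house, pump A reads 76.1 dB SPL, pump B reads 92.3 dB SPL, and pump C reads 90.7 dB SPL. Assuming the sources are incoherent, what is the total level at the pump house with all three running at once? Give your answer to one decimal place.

Uncorrelated sources add in intensity (power), not in dB.
L_total = 10·log₁₀(10^(76.1/10) + 10^(92.3/10) + 10^(90.7/10)) = 10·log₁₀(2914000000) = 94.6 dB SPL.

94.6 dB SPL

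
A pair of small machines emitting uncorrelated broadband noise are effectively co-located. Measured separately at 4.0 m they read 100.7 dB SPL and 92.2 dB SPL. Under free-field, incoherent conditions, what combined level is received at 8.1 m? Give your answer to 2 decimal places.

95.15 dB SPL

Combined at 4.0 m: 10·log₁₀(10^(100.7/10)+10^(92.2/10)) = 101.274 dB SPL.
Then apply −20·log₁₀(8.1/4.0) = -6.129 dB → 95.15 dB SPL.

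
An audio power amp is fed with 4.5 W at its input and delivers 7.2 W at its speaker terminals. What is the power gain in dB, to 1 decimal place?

2.0 dB

Power ratio → dB uses the 10·log₁₀ form:
10·log₁₀(7.2/4.5) = 10·log₁₀(1.600) = 2.0 dB.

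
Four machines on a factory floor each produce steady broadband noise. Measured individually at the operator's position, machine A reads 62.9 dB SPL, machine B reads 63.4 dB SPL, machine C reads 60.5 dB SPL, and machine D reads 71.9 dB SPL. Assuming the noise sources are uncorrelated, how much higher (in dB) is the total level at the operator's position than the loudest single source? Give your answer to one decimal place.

Uncorrelated sources add in intensity (power), not in dB.
L_total = 10·log₁₀(10^(62.9/10) + 10^(63.4/10) + 10^(60.5/10) + 10^(71.9/10)) = 73.17 dB SPL.
Excess over the loudest (71.9 dB): 73.17 − 71.9 = 1.3 dB.

1.3 dB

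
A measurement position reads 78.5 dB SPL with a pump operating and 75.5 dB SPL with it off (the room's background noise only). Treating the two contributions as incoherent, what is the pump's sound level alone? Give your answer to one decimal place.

Subtract intensities: L_src = 10·log₁₀(10^(L_total/10) − 10^(L_bg/10)).
L_src = 10·log₁₀(10^(78.5/10) − 10^(75.5/10)) = 10·log₁₀(35310000) = 75.5 dB SPL.

75.5 dB SPL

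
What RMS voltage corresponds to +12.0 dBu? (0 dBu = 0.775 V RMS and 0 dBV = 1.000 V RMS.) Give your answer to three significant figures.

3.09 V

V = 0.775 V × 10^(+12.0/20).
= 0.775 × 3.981 = 3.09 V.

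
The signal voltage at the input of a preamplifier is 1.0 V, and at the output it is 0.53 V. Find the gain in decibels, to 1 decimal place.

For a voltage ratio, dB = 20·log₁₀(V₂/V₁).
20·log₁₀(0.53/1.0) = 20·log₁₀(0.5300) = -5.5 dB.

-5.5 dB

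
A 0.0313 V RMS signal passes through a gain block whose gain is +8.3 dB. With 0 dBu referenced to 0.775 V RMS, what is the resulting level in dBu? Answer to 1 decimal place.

-19.6 dBu

Input level: 20·log₁₀(0.0313/0.775) = -27.88 dBu.
Output: -27.88 + 8.3 = -19.6 dBu.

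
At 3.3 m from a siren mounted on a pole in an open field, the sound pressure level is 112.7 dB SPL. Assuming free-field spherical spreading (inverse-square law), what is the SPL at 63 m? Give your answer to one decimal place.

Free-field point source: level drops by 20·log₁₀ of the distance ratio.
ΔL = −20·log₁₀(63/3.3) = -25.62 dB, so L₂ = 112.7 + (-25.62) = 87.1 dB SPL.

87.1 dB SPL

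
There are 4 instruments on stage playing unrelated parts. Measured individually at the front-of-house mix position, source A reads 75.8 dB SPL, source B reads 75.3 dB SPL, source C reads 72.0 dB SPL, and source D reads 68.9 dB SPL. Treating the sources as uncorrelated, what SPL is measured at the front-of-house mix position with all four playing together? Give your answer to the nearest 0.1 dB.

79.8 dB SPL

Incoherent sources sum as intensities:
L_total = 10·log₁₀(10^(75.8/10) + 10^(75.3/10) + 10^(72.0/10) + 10^(68.9/10)) = 10·log₁₀(95510000) = 79.8 dB SPL.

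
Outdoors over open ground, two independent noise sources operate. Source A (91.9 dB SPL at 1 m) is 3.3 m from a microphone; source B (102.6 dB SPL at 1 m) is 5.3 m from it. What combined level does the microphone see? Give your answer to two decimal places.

88.98 dB SPL

At the listener: L_A = 91.9 − 20·log₁₀(3.3) = 81.530 dB; L_B = 102.6 − 20·log₁₀(5.3) = 88.114 dB.
Combined: 10·log₁₀(10^(81.530/10)+10^(88.114/10)) = 88.98 dB SPL.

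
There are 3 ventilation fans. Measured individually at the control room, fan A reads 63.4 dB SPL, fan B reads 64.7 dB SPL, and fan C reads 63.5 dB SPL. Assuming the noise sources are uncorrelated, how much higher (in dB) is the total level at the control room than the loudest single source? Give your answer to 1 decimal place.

4.0 dB

Incoherent sources sum as intensities:
L_total = 10·log₁₀(10^(63.4/10) + 10^(64.7/10) + 10^(63.5/10)) = 68.68 dB SPL.
Excess over the loudest (64.7 dB): 68.68 − 64.7 = 4.0 dB.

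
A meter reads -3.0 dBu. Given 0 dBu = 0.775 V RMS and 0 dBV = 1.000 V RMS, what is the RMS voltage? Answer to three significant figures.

V = 0.775 V × 10^(-3.0/20).
= 0.775 × 0.7079 = 0.549 V.

0.549 V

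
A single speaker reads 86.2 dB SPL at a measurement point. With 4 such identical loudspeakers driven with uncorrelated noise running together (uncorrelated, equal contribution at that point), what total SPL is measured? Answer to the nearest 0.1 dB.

92.2 dB SPL

4 equal incoherent sources raise the level by 10·log₁₀(4) = 6.02 dB.
L_total = 86.2 + 6.02 = 92.2 dB SPL.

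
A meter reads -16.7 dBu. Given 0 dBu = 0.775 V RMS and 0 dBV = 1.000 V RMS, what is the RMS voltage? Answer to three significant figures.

V = 0.775 V × 10^(-16.7/20).
= 0.775 × 0.1462 = 0.113 V.

0.113 V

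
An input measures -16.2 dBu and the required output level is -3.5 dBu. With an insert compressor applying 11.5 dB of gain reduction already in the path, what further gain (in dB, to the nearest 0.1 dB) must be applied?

24.2 dB

The required make-up gain is the shortfall in the dB sum.
G = -3.5 − (-16.2) + 11.5 = 24.2 dB.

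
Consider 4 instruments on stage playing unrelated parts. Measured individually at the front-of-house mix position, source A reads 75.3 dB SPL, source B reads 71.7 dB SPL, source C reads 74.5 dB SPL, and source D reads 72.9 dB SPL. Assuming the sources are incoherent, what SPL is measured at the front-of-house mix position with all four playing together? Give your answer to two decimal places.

Uncorrelated sources add in intensity (power), not in dB.
L_total = 10·log₁₀(10^(75.3/10) + 10^(71.7/10) + 10^(74.5/10) + 10^(72.9/10)) = 10·log₁₀(96360000) = 79.84 dB SPL.

79.84 dB SPL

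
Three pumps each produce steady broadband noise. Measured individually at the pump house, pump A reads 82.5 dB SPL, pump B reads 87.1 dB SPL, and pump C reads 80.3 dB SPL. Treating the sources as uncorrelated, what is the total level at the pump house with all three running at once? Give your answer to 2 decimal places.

Add the sources as powers (linear), then convert back to dB:
L_total = 10·log₁₀(10^(82.5/10) + 10^(87.1/10) + 10^(80.3/10)) = 10·log₁₀(797800000) = 89.02 dB SPL.

89.02 dB SPL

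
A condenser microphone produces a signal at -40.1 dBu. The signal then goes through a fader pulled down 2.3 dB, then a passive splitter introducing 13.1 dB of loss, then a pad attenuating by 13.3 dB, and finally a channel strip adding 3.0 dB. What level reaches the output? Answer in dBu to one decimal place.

In dB, series stages simply add:
-40.1 − 2.3 − 13.1 − 13.3 + 3.0 = -65.8 dBu.

-65.8 dBu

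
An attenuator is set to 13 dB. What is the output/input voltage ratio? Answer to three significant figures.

0.224

Voltage ratio = 10^(dB/20).
10^(-13/20) = 10^(-0.6500) = 0.224.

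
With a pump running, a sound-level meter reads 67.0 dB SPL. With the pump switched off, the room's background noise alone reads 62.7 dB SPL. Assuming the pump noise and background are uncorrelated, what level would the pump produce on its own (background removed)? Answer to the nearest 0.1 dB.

Background correction is a power subtraction:
L_src = 10·log₁₀(10^(67.0/10) − 10^(62.7/10)) = 10·log₁₀(3150000) = 65.0 dB SPL.

65.0 dB SPL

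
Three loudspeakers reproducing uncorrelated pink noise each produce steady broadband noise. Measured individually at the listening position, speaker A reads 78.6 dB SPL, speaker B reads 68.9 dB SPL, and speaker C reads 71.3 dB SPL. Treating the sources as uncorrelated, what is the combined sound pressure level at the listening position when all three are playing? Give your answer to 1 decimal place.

79.7 dB SPL

Uncorrelated sources add in intensity (power), not in dB.
L_total = 10·log₁₀(10^(78.6/10) + 10^(68.9/10) + 10^(71.3/10)) = 10·log₁₀(93700000) = 79.7 dB SPL.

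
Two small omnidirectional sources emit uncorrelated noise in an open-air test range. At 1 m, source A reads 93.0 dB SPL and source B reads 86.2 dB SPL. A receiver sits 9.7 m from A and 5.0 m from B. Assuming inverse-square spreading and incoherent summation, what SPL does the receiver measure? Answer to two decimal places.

75.78 dB SPL

At the listener: L_A = 93.0 − 20·log₁₀(9.7) = 73.265 dB; L_B = 86.2 − 20·log₁₀(5.0) = 72.221 dB.
Combined: 10·log₁₀(10^(73.265/10)+10^(72.221/10)) = 75.78 dB SPL.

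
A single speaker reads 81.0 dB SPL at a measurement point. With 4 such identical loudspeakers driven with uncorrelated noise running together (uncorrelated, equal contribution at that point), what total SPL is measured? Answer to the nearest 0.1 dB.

4 equal incoherent sources raise the level by 10·log₁₀(4) = 6.02 dB.
L_total = 81.0 + 6.02 = 87.0 dB SPL.

87.0 dB SPL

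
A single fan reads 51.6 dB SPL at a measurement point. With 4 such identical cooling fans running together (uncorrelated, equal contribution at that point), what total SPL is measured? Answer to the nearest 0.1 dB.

57.6 dB SPL

4 equal incoherent sources raise the level by 10·log₁₀(4) = 6.02 dB.
L_total = 51.6 + 6.02 = 57.6 dB SPL.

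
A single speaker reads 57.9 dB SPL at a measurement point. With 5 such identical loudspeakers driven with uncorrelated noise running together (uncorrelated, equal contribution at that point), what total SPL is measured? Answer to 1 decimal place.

5 equal incoherent sources raise the level by 10·log₁₀(5) = 6.99 dB.
L_total = 57.9 + 6.99 = 64.9 dB SPL.

64.9 dB SPL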